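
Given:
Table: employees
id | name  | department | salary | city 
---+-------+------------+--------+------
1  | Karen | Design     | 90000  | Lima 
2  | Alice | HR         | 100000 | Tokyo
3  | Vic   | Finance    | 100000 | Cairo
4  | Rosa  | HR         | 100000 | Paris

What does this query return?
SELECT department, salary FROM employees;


Projecting columns: department, salary

4 rows:
Design, 90000
HR, 100000
Finance, 100000
HR, 100000


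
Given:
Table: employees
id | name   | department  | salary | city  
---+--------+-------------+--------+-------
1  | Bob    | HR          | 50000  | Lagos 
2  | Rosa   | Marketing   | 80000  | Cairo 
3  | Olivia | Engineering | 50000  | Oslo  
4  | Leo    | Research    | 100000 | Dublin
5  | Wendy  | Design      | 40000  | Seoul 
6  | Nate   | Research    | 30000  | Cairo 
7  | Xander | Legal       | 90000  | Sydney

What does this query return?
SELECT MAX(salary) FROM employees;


Salaries: 50000, 80000, 50000, 100000, 40000, 30000, 90000
MAX = 100000

100000


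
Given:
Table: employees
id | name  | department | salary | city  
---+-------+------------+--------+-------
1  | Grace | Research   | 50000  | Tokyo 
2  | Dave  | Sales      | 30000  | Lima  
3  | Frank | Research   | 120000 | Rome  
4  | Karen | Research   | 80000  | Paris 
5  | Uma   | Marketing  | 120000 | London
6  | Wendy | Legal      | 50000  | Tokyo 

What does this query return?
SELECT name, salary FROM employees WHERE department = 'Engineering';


Filtering: department = 'Engineering'
Matching rows: 0

Empty result set (0 rows)


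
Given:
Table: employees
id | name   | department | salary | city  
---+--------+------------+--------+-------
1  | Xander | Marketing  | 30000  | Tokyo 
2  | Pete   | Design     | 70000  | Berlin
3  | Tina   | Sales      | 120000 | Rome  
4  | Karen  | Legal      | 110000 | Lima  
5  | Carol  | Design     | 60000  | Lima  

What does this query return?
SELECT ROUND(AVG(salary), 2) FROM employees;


SUM(salary) = 390000
COUNT = 5
ROUND(AVG, 2) = ROUND(390000 / 5, 2) = 78000.0

78000.0


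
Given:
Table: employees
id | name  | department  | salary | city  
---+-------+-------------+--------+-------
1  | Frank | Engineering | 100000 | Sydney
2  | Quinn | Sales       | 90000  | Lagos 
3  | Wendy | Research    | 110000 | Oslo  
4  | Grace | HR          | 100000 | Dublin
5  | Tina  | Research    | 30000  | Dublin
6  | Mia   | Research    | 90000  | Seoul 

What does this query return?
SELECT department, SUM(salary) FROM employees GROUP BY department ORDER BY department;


Summing salary within each department:
  Engineering: 100000 = 100000
  HR: 100000 = 100000
  Research: 110000 + 30000 + 90000 = 230000
  Sales: 90000 = 90000


4 groups:
Engineering, 100000
HR, 100000
Research, 230000
Sales, 90000


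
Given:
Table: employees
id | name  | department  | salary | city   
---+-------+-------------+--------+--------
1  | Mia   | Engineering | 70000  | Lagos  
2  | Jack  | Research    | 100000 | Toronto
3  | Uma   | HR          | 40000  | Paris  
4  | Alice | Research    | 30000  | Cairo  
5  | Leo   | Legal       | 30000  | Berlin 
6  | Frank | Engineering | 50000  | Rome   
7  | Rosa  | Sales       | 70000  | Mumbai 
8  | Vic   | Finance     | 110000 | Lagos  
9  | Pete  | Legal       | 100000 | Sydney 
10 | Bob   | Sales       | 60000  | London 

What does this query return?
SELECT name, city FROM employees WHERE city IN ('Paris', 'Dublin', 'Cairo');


Filtering: city IN ('Paris', 'Dublin', 'Cairo')
Matching: 2 rows

2 rows:
Uma, Paris
Alice, Cairo


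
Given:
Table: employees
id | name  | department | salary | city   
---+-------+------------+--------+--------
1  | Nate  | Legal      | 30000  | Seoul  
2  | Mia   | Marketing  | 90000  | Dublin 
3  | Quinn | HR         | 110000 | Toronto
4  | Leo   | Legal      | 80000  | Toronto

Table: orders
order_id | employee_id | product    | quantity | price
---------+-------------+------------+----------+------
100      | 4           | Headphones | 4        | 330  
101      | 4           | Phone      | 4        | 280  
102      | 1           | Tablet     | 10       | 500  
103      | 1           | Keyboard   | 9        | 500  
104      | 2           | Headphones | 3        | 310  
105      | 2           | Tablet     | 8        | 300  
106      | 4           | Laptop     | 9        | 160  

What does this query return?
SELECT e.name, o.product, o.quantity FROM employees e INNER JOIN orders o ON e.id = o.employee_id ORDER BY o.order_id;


Joining employees.id = orders.employee_id:
  employee Leo (id=4) -> order Headphones
  employee Leo (id=4) -> order Phone
  employee Nate (id=1) -> order Tablet
  employee Nate (id=1) -> order Keyboard
  employee Mia (id=2) -> order Headphones
  employee Mia (id=2) -> order Tablet
  employee Leo (id=4) -> order Laptop


7 rows:
Leo, Headphones, 4
Leo, Phone, 4
Nate, Tablet, 10
Nate, Keyboard, 9
Mia, Headphones, 3
Mia, Tablet, 8
Leo, Laptop, 9


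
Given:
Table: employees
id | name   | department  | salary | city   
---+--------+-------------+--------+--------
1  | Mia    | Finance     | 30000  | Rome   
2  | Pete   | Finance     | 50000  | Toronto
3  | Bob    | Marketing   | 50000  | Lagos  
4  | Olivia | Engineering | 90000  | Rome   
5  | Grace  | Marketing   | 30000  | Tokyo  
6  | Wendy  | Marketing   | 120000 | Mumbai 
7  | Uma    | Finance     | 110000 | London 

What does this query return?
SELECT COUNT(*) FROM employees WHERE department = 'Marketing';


Counting rows where department = 'Marketing'
  Bob -> MATCH
  Grace -> MATCH
  Wendy -> MATCH


3


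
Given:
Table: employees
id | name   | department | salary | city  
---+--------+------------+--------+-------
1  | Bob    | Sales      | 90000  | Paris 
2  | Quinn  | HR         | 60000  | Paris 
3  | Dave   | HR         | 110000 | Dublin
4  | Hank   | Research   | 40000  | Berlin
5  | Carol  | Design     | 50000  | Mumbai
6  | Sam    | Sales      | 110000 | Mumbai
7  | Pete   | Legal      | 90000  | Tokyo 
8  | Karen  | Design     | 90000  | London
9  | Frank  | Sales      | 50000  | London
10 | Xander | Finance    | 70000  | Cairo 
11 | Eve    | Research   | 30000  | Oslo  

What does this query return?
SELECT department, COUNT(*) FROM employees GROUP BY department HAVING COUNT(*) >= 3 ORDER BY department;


Groups with count >= 3:
  Sales: 3 -> PASS
  Design: 2 -> filtered out
  Finance: 1 -> filtered out
  HR: 2 -> filtered out
  Legal: 1 -> filtered out
  Research: 2 -> filtered out


1 groups:
Sales, 3


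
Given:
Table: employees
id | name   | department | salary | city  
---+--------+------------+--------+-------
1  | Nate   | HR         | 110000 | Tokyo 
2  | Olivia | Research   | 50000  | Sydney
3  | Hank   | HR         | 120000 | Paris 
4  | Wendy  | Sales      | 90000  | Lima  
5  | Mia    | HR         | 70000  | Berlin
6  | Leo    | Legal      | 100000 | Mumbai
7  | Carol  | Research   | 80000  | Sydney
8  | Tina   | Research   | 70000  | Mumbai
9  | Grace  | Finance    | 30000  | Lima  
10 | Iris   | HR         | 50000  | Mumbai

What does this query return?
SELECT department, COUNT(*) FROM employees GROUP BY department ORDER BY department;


Assigning each row to its department group:
  Nate -> HR
  Olivia -> Research
  Hank -> HR
  Wendy -> Sales
  Mia -> HR
  Leo -> Legal
  Carol -> Research
  Tina -> Research
  Grace -> Finance
  Iris -> HR


5 groups:
Finance, 1
HR, 4
Legal, 1
Research, 3
Sales, 1


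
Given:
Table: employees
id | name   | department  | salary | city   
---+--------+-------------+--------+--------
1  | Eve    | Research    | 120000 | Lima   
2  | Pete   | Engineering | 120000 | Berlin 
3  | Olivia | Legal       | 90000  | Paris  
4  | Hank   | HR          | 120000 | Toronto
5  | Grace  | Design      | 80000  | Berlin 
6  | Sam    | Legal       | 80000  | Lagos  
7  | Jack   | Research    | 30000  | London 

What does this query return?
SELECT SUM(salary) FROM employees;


SUM(salary) = 120000 + 120000 + 90000 + 120000 + 80000 + 80000 + 30000 = 640000

640000


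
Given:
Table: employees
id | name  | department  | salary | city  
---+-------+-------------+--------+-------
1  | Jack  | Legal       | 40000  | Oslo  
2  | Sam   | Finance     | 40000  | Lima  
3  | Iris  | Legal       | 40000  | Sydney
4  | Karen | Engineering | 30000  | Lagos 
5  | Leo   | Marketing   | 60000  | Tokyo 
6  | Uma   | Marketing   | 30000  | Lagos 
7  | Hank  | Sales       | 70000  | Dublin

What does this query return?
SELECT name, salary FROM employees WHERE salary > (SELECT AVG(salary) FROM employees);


Subquery: AVG(salary) = 44285.71
Filtering: salary > 44285.71
  Leo (60000) -> MATCH
  Hank (70000) -> MATCH


2 rows:
Leo, 60000
Hank, 70000


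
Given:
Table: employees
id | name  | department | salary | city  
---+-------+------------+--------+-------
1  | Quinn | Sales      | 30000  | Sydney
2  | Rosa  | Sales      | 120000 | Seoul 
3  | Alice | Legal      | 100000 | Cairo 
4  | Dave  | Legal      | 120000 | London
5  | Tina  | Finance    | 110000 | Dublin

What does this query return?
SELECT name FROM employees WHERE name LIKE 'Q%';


LIKE 'Q%' matches names starting with 'Q'
Matching: 1

1 rows:
Quinn


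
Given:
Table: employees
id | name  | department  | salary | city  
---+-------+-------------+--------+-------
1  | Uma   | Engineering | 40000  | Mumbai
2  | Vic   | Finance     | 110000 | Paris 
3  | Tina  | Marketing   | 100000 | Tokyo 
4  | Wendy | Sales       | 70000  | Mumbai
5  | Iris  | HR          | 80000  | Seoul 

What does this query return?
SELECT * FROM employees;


SELECT * returns all 5 rows with all columns

5 rows:
1, Uma, Engineering, 40000, Mumbai
2, Vic, Finance, 110000, Paris
3, Tina, Marketing, 100000, Tokyo
4, Wendy, Sales, 70000, Mumbai
5, Iris, HR, 80000, Seoul


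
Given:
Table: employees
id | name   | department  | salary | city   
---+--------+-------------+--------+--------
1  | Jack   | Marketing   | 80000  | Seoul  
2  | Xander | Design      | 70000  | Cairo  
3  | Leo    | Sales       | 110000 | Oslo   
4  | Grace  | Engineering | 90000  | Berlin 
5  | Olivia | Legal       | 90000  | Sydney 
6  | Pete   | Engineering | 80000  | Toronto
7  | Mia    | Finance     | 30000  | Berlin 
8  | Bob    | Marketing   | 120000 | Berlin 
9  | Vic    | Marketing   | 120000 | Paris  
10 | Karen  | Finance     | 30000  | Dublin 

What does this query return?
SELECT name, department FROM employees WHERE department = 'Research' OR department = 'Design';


Filtering: department = 'Research' OR 'Design'
Matching: 1 rows

1 rows:
Xander, Design


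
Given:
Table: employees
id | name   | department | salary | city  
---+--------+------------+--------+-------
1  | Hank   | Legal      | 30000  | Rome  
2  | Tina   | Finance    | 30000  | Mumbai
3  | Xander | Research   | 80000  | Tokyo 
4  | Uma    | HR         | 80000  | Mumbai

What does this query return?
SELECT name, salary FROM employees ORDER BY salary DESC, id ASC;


Sorting by salary DESC, then id ASC for ties

4 rows:
Xander, 80000
Uma, 80000
Hank, 30000
Tina, 30000


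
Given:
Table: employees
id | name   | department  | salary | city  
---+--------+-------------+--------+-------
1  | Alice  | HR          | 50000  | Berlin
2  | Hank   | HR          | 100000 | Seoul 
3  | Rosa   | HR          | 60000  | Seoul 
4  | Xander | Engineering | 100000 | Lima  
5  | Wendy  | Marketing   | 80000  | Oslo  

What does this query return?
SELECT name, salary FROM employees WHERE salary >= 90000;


Filtering: salary >= 90000
Matching: 2 rows

2 rows:
Hank, 100000
Xander, 100000


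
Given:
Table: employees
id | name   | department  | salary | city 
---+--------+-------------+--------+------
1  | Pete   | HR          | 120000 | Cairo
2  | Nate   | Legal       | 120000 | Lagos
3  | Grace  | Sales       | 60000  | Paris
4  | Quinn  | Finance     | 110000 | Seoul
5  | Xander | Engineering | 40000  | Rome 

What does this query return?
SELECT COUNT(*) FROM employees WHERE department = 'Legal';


Counting rows where department = 'Legal'
  Nate -> MATCH


1


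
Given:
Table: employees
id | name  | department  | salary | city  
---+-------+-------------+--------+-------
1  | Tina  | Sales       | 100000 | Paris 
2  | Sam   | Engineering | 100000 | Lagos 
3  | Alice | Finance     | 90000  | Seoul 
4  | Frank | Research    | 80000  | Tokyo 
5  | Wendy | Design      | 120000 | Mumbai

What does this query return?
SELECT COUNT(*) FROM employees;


COUNT(*) counts all rows

5


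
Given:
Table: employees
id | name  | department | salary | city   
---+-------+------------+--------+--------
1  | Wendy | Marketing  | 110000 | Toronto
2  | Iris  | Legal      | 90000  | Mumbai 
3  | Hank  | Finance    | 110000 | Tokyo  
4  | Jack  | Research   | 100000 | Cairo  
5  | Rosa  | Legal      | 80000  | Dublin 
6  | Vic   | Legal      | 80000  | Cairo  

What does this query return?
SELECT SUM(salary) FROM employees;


SUM(salary) = 110000 + 90000 + 110000 + 100000 + 80000 + 80000 = 570000

570000


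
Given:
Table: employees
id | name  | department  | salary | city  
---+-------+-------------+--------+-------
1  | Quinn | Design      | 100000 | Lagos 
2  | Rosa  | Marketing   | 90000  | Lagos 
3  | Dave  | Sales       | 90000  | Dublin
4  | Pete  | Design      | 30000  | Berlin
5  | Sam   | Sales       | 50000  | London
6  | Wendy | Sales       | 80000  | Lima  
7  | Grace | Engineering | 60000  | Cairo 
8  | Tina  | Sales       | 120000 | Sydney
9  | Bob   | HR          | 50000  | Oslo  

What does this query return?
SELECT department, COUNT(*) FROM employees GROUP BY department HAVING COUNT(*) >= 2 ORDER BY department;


Groups with count >= 2:
  Design: 2 -> PASS
  Sales: 4 -> PASS
  Engineering: 1 -> filtered out
  HR: 1 -> filtered out
  Marketing: 1 -> filtered out


2 groups:
Design, 2
Sales, 4


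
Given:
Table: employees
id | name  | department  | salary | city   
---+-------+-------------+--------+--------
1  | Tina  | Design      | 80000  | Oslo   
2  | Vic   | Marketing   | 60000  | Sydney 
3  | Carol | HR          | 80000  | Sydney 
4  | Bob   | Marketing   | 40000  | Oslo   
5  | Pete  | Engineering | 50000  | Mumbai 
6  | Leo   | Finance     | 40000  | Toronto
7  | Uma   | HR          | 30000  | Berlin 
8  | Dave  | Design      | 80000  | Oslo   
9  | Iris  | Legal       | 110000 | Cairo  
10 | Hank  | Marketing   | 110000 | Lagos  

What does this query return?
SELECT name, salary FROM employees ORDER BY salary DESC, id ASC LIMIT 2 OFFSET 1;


Sort by salary DESC (id ASC tiebreak), then skip 1 and take 2
Rows 2 through 3

2 rows:
Hank, 110000
Tina, 80000


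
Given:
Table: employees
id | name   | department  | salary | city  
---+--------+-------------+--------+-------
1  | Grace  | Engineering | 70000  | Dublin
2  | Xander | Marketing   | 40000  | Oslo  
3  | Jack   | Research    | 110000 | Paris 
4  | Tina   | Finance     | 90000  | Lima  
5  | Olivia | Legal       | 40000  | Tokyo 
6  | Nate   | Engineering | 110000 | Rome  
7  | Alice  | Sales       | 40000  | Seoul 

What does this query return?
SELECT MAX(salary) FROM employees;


Salaries: 70000, 40000, 110000, 90000, 40000, 110000, 40000
MAX = 110000

110000


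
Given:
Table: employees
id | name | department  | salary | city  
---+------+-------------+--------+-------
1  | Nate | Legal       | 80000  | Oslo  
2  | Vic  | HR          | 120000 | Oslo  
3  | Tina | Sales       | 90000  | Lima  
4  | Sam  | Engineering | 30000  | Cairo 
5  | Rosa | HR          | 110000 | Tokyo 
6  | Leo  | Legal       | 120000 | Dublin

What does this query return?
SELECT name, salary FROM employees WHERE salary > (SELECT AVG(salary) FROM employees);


Subquery: AVG(salary) = 91666.67
Filtering: salary > 91666.67
  Vic (120000) -> MATCH
  Rosa (110000) -> MATCH
  Leo (120000) -> MATCH


3 rows:
Vic, 120000
Rosa, 110000
Leo, 120000


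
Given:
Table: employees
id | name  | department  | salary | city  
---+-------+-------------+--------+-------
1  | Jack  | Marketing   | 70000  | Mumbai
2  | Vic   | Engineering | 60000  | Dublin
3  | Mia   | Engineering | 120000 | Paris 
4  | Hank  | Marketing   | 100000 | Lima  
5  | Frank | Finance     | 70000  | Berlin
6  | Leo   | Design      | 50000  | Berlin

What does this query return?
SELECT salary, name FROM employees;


Projecting columns: salary, name

6 rows:
70000, Jack
60000, Vic
120000, Mia
100000, Hank
70000, Frank
50000, Leo


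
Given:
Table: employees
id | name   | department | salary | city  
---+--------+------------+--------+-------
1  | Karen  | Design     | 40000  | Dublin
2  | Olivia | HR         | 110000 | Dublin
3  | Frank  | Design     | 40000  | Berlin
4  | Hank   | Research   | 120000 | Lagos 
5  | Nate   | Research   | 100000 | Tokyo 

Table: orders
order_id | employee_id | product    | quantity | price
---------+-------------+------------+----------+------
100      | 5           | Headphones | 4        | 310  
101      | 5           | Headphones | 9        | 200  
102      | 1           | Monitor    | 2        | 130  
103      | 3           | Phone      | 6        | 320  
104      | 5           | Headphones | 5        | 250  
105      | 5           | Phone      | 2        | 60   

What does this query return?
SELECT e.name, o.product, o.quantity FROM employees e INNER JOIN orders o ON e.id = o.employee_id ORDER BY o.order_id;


Joining employees.id = orders.employee_id:
  employee Nate (id=5) -> order Headphones
  employee Nate (id=5) -> order Headphones
  employee Karen (id=1) -> order Monitor
  employee Frank (id=3) -> order Phone
  employee Nate (id=5) -> order Headphones
  employee Nate (id=5) -> order Phone


6 rows:
Nate, Headphones, 4
Nate, Headphones, 9
Karen, Monitor, 2
Frank, Phone, 6
Nate, Headphones, 5
Nate, Phone, 2


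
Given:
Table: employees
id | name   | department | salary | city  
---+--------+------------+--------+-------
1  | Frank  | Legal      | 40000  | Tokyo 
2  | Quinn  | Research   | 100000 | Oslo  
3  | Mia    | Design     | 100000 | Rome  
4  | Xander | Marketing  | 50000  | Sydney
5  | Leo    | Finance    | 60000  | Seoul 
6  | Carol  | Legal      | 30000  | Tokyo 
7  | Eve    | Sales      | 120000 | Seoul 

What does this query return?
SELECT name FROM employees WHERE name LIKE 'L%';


LIKE 'L%' matches names starting with 'L'
Matching: 1

1 rows:
Leo


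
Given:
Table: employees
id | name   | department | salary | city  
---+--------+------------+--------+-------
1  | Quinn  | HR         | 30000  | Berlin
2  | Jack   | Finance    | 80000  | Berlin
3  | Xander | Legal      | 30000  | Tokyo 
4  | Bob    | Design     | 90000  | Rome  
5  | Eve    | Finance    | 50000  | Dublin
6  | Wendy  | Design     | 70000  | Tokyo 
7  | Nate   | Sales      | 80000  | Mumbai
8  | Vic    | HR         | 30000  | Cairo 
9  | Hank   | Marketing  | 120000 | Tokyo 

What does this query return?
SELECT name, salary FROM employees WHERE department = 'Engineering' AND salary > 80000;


Filtering: department = 'Engineering' AND salary > 80000
Matching: 0 rows

Empty result set (0 rows)


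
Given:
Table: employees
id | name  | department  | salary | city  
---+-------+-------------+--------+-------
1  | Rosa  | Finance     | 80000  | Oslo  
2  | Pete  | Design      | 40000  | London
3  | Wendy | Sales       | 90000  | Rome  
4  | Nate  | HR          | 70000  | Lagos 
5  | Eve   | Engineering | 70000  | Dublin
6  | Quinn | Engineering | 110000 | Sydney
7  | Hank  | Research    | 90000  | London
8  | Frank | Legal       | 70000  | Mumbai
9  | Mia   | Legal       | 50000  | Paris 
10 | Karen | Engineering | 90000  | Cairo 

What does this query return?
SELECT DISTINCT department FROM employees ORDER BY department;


All 'department' values (row order): Finance, Design, Sales, HR, Engineering, Engineering, Research, Legal, Legal, Engineering
Removing duplicates leaves 7 unique value(s).

7 values:
Design
Engineering
Finance
HR
Legal
Research
Sales


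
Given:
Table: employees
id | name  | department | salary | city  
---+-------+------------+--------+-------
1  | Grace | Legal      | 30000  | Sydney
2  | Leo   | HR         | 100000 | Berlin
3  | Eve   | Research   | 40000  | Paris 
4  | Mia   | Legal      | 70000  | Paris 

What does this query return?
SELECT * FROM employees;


SELECT * returns all 4 rows with all columns

4 rows:
1, Grace, Legal, 30000, Sydney
2, Leo, HR, 100000, Berlin
3, Eve, Research, 40000, Paris
4, Mia, Legal, 70000, Paris


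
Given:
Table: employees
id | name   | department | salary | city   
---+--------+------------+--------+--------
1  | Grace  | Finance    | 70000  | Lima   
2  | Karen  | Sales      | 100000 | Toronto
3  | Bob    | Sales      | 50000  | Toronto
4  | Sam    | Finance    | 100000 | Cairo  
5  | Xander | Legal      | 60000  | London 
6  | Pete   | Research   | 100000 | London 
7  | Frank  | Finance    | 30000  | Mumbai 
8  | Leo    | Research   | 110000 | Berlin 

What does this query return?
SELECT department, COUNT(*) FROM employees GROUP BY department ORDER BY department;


Assigning each row to its department group:
  Grace -> Finance
  Karen -> Sales
  Bob -> Sales
  Sam -> Finance
  Xander -> Legal
  Pete -> Research
  Frank -> Finance
  Leo -> Research


4 groups:
Finance, 3
Legal, 1
Research, 2
Sales, 2


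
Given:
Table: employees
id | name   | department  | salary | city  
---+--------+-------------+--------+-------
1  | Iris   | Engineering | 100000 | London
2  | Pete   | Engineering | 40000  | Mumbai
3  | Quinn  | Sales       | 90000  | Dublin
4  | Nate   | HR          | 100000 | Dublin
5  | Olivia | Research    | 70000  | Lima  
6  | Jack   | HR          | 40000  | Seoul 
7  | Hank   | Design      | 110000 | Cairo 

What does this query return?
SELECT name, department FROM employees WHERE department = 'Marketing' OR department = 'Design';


Filtering: department = 'Marketing' OR 'Design'
Matching: 1 rows

1 rows:
Hank, Design


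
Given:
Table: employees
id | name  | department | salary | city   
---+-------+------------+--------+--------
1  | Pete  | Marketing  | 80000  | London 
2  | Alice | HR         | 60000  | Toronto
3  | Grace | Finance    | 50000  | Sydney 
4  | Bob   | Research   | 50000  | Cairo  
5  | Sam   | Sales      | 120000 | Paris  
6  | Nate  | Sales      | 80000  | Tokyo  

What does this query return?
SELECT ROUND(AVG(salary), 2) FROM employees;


SUM(salary) = 440000
COUNT = 6
ROUND(AVG, 2) = ROUND(440000 / 6, 2) = 73333.33

73333.33


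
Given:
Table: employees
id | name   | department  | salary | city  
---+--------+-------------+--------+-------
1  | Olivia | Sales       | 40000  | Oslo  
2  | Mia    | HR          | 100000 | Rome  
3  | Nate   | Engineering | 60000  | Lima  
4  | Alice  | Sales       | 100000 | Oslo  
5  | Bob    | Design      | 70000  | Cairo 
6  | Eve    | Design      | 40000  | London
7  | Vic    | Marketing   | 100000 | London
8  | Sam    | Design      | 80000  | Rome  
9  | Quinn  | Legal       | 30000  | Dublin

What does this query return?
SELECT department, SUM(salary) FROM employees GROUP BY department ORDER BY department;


Summing salary within each department:
  Design: 70000 + 40000 + 80000 = 190000
  Engineering: 60000 = 60000
  HR: 100000 = 100000
  Legal: 30000 = 30000
  Marketing: 100000 = 100000
  Sales: 40000 + 100000 = 140000


6 groups:
Design, 190000
Engineering, 60000
HR, 100000
Legal, 30000
Marketing, 100000
Sales, 140000


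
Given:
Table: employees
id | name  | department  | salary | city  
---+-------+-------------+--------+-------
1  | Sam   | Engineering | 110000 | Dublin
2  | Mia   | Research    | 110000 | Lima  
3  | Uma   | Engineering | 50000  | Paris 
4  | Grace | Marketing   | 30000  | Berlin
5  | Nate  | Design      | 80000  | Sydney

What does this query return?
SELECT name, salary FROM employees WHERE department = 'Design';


Filtering: department = 'Design'
Matching rows: 1

1 rows:
Nate, 80000


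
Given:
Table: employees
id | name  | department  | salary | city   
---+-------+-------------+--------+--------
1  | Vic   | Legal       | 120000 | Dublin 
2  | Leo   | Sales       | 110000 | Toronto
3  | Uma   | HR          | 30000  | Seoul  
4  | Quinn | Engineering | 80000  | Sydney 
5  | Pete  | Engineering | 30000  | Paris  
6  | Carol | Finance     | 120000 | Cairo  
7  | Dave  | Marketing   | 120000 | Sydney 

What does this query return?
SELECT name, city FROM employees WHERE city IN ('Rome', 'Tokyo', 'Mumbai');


Filtering: city IN ('Rome', 'Tokyo', 'Mumbai')
Matching: 0 rows

Empty result set (0 rows)


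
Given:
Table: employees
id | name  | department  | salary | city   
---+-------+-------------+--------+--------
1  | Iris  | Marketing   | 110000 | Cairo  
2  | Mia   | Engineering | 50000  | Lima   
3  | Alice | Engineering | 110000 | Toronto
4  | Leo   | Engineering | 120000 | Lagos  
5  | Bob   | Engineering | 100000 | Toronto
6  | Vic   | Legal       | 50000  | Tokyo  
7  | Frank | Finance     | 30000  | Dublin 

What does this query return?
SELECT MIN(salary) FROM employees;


Salaries: 110000, 50000, 110000, 120000, 100000, 50000, 30000
MIN = 30000

30000


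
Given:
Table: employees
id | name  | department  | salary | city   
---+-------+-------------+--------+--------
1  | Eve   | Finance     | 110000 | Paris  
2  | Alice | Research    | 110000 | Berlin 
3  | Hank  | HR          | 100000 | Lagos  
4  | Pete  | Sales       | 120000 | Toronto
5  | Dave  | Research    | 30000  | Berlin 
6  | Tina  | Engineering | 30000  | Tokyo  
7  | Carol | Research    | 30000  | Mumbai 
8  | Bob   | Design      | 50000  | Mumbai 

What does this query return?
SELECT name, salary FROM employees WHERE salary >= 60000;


Filtering: salary >= 60000
Matching: 4 rows

4 rows:
Eve, 110000
Alice, 110000
Hank, 100000
Pete, 120000


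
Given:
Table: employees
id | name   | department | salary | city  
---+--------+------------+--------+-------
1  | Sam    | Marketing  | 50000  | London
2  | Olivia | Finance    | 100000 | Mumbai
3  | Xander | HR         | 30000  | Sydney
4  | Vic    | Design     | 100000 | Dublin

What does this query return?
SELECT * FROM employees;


SELECT * returns all 4 rows with all columns

4 rows:
1, Sam, Marketing, 50000, London
2, Olivia, Finance, 100000, Mumbai
3, Xander, HR, 30000, Sydney
4, Vic, Design, 100000, Dublin


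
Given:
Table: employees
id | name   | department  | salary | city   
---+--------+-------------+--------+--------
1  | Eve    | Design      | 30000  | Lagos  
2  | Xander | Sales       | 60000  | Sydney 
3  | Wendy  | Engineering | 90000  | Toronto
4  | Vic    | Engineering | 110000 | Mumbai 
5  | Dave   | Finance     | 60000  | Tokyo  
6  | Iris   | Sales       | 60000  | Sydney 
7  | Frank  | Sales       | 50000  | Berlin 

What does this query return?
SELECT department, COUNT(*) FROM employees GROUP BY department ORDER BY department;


Assigning each row to its department group:
  Eve -> Design
  Xander -> Sales
  Wendy -> Engineering
  Vic -> Engineering
  Dave -> Finance
  Iris -> Sales
  Frank -> Sales


4 groups:
Design, 1
Engineering, 2
Finance, 1
Sales, 3


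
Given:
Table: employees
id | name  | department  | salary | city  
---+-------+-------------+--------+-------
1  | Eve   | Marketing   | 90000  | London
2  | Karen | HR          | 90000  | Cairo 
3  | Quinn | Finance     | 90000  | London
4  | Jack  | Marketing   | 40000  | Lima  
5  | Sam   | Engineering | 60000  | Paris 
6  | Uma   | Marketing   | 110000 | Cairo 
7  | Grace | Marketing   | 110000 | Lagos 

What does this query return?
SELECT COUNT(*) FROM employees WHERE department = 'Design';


Counting rows where department = 'Design'


0


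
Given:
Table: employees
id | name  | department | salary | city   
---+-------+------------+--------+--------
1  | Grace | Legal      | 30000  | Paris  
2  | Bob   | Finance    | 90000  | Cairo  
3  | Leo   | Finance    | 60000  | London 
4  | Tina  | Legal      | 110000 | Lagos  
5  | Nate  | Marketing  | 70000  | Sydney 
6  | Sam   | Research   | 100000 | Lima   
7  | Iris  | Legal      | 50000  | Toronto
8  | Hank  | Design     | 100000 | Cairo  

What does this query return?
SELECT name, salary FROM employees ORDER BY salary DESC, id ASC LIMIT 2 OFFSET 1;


Sort by salary DESC (id ASC tiebreak), then skip 1 and take 2
Rows 2 through 3

2 rows:
Sam, 100000
Hank, 100000


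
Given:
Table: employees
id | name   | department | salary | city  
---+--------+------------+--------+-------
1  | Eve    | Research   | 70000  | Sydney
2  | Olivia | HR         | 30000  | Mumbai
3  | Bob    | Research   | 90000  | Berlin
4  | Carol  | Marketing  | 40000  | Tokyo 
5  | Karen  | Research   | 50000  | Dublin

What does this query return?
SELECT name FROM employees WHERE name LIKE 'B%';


LIKE 'B%' matches names starting with 'B'
Matching: 1

1 rows:
Bob


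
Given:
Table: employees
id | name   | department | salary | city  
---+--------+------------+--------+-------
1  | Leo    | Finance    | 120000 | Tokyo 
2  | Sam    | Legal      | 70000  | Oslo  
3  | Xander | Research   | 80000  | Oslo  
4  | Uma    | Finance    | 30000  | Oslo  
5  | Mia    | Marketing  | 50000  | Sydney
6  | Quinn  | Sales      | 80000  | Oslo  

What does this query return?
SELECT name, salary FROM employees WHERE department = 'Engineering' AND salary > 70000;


Filtering: department = 'Engineering' AND salary > 70000
Matching: 0 rows

Empty result set (0 rows)


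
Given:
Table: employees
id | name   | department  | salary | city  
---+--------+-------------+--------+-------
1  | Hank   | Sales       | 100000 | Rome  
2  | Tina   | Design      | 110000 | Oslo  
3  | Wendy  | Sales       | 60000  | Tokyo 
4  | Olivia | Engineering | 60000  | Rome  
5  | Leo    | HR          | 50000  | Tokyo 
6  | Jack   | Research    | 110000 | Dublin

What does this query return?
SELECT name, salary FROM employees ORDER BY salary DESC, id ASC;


Sorting by salary DESC, then id ASC for ties

6 rows:
Tina, 110000
Jack, 110000
Hank, 100000
Wendy, 60000
Olivia, 60000
Leo, 50000


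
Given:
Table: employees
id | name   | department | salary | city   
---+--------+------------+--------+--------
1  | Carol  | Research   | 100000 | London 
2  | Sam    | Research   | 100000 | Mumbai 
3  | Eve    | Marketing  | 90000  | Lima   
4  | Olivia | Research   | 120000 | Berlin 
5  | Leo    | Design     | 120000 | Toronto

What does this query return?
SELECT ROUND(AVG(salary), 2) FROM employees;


SUM(salary) = 530000
COUNT = 5
ROUND(AVG, 2) = ROUND(530000 / 5, 2) = 106000.0

106000.0


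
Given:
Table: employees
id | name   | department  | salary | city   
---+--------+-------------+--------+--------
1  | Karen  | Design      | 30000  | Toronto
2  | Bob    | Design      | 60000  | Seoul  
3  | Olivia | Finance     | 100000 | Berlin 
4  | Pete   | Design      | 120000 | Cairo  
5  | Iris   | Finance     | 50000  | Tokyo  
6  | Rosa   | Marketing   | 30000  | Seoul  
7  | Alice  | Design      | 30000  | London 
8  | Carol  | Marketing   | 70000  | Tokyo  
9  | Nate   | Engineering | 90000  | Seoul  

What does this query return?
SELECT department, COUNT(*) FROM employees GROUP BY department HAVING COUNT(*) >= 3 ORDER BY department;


Groups with count >= 3:
  Design: 4 -> PASS
  Engineering: 1 -> filtered out
  Finance: 2 -> filtered out
  Marketing: 2 -> filtered out


1 groups:
Design, 4


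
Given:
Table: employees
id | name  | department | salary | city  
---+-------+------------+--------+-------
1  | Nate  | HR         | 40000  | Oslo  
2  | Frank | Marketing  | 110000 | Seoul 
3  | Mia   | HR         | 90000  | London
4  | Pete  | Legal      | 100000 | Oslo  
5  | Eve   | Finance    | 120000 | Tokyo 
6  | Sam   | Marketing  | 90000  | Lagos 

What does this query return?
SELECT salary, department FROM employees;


Projecting columns: salary, department

6 rows:
40000, HR
110000, Marketing
90000, HR
100000, Legal
120000, Finance
90000, Marketing


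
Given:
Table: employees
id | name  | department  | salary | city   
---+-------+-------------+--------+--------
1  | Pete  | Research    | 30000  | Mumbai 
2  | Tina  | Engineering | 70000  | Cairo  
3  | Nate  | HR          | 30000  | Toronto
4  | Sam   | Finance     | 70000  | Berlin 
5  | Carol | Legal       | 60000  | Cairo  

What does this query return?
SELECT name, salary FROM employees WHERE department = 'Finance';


Filtering: department = 'Finance'
Matching rows: 1

1 rows:
Sam, 70000


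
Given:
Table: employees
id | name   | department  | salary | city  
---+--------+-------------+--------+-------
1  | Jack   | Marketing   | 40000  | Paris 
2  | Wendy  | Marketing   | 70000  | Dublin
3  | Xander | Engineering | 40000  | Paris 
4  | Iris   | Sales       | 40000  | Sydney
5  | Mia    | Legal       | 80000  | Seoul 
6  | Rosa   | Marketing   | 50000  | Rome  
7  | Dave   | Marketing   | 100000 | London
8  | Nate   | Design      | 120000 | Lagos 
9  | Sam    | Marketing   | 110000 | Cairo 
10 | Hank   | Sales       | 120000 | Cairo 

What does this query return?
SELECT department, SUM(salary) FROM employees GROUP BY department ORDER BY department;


Summing salary within each department:
  Design: 120000 = 120000
  Engineering: 40000 = 40000
  Legal: 80000 = 80000
  Marketing: 40000 + 70000 + 50000 + 100000 + 110000 = 370000
  Sales: 40000 + 120000 = 160000


5 groups:
Design, 120000
Engineering, 40000
Legal, 80000
Marketing, 370000
Sales, 160000


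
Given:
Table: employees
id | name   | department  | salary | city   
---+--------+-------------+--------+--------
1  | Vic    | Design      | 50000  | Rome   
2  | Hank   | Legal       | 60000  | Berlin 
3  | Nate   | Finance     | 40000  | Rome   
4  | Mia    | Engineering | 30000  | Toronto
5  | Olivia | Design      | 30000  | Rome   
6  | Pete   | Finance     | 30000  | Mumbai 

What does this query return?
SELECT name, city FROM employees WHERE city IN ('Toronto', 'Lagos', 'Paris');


Filtering: city IN ('Toronto', 'Lagos', 'Paris')
Matching: 1 rows

1 rows:
Mia, Toronto


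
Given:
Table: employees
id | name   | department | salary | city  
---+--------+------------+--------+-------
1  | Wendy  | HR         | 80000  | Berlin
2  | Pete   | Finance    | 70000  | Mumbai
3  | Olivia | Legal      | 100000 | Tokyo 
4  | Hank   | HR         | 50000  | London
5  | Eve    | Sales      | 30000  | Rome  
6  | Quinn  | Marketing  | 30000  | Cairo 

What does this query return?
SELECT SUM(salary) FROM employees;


SUM(salary) = 80000 + 70000 + 100000 + 50000 + 30000 + 30000 = 360000

360000


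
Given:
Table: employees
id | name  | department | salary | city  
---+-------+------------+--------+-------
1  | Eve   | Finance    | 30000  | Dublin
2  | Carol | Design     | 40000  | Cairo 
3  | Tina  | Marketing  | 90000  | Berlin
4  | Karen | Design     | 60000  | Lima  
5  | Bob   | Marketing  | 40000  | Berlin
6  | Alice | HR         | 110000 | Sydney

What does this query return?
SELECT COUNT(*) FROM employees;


COUNT(*) counts all rows

6


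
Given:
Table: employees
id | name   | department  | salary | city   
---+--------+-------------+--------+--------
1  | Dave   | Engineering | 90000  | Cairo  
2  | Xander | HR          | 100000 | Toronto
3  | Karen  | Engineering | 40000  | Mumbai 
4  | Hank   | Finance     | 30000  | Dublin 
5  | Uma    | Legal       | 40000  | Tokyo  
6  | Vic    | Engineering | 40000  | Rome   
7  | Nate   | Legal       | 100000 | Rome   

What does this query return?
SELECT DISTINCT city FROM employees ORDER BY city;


All 'city' values (row order): Cairo, Toronto, Mumbai, Dublin, Tokyo, Rome, Rome
Removing duplicates leaves 6 unique value(s).

6 values:
Cairo
Dublin
Mumbai
Rome
Tokyo
Toronto


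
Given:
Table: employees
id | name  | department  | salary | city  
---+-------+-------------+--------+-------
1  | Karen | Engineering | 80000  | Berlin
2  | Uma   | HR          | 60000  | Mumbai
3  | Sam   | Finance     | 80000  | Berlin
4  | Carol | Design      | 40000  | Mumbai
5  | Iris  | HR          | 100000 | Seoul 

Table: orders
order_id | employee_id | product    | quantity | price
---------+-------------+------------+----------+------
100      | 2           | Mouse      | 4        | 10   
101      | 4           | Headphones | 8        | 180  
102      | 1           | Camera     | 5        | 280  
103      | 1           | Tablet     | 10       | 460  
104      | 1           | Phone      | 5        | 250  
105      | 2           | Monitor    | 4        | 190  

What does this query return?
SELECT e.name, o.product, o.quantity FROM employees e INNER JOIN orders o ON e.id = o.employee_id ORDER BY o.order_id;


Joining employees.id = orders.employee_id:
  employee Uma (id=2) -> order Mouse
  employee Carol (id=4) -> order Headphones
  employee Karen (id=1) -> order Camera
  employee Karen (id=1) -> order Tablet
  employee Karen (id=1) -> order Phone
  employee Uma (id=2) -> order Monitor


6 rows:
Uma, Mouse, 4
Carol, Headphones, 8
Karen, Camera, 5
Karen, Tablet, 10
Karen, Phone, 5
Uma, Monitor, 4


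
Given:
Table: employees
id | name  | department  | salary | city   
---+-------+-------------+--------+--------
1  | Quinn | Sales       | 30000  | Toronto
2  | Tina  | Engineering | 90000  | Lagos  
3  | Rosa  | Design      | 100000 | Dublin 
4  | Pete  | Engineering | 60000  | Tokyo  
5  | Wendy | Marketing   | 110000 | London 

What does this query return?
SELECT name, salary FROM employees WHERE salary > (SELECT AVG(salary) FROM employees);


Subquery: AVG(salary) = 78000.0
Filtering: salary > 78000.0
  Tina (90000) -> MATCH
  Rosa (100000) -> MATCH
  Wendy (110000) -> MATCH


3 rows:
Tina, 90000
Rosa, 100000
Wendy, 110000


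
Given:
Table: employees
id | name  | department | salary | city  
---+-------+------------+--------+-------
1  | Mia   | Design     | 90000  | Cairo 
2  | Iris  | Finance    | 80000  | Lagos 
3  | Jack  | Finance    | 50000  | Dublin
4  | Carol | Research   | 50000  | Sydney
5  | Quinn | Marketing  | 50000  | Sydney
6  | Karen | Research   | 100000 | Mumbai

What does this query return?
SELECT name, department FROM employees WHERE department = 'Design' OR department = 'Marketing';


Filtering: department = 'Design' OR 'Marketing'
Matching: 2 rows

2 rows:
Mia, Design
Quinn, Marketing


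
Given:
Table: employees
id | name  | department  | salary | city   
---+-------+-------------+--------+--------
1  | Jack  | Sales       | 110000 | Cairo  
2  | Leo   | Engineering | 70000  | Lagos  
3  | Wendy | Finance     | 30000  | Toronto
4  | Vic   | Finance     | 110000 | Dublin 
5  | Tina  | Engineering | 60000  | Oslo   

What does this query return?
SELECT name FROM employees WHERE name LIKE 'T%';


LIKE 'T%' matches names starting with 'T'
Matching: 1

1 rows:
Tina


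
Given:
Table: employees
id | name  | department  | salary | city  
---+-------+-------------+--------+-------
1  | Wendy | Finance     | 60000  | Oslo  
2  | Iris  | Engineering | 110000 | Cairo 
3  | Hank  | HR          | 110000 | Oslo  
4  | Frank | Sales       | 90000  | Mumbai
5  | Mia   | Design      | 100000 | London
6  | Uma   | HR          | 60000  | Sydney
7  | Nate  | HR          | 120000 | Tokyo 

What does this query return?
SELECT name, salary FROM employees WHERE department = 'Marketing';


Filtering: department = 'Marketing'
Matching rows: 0

Empty result set (0 rows)


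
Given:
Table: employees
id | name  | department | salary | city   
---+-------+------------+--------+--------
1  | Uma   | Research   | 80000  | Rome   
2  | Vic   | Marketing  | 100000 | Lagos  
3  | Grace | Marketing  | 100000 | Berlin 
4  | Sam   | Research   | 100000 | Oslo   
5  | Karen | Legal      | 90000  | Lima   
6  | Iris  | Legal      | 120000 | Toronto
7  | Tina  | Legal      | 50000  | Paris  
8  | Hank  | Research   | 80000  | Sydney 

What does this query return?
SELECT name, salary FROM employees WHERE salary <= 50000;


Filtering: salary <= 50000
Matching: 1 rows

1 rows:
Tina, 50000


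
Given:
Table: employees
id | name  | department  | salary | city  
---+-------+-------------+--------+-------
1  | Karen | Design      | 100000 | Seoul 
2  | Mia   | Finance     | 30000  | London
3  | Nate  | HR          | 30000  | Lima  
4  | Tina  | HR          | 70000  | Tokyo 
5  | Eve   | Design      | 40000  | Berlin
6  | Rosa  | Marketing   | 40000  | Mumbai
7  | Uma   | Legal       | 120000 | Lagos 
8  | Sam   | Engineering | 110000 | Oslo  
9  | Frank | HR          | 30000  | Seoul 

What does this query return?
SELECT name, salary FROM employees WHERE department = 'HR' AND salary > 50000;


Filtering: department = 'HR' AND salary > 50000
Matching: 1 rows

1 rows:
Tina, 70000
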